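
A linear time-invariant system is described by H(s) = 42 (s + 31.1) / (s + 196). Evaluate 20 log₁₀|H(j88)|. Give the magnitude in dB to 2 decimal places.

25.22 dB

|j88 + 31.1| = √(88² + 31.1²) = 93.33
|j88 + 196| = √(88² + 196²) = 214.8
|H(j88)| = 42 × 93.33 / 214.8 = 18.245
20 log₁₀(18.245) = 25.223 dB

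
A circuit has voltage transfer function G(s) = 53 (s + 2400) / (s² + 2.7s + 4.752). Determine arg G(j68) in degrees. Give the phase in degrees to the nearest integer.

∠(j68 + 2400) = arctan(68/2400) = 1.62°
∠[(j68)² + 2.7(j68) + 4.752] = ∠[-4619.2 + j183.6] = 177.72°
∠G(j68) = 1.62° − 177.72° = -176.10°

-176°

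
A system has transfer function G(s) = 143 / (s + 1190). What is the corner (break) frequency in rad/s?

1190 rad/s

The single real pole at s = −1190 gives a corner at ω = 1190 rad/s.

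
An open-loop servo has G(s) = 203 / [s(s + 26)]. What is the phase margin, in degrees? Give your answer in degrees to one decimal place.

73.9°

Gain crossover: |G(jω)| = 1 at ω ≈ 7.5 rad s⁻¹.
∠G(j7.5) = −90° − arctan(7.5/26) ≈ -106.09°
PM = 180° + (-106.09°) = 73.91°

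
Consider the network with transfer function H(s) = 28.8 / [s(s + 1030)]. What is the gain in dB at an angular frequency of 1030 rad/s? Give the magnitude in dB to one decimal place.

-94.3 dB

|j1030 + 1030| = √(1030² + 1030²) = 1457
|j1030| = 1030
|H(j1030)| = 28.8 / (1457 × 1030) = 1.9196e-05
20 log₁₀(1.9196e-05) = -94.34 dB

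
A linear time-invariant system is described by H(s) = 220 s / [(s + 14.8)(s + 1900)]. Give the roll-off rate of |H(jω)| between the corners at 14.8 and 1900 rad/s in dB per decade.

In this band the factors already past their corner are: 1 differentiator zero, pole at 14.8; net slope = 0 dB/decade.

0 dB/decade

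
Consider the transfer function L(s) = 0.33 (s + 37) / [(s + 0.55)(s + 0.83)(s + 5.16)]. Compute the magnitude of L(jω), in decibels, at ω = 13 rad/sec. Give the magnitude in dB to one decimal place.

-45.3 dB

|j13 + 37| = √(13² + 37²) = 39.22
|j13 + 0.55| = √(13² + 0.55²) = 13.01
|j13 + 0.83| = √(13² + 0.83²) = 13.03
|j13 + 5.16| = √(13² + 5.16²) = 13.99
|L(j13)| = 0.33 × 39.22 / (13.01 × 13.03 × 13.99) = 0.0054591
20 log₁₀(0.0054591) = -45.26 dB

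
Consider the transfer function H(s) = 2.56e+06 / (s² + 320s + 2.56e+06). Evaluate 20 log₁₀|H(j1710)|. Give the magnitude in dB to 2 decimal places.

|(j1710)² + 320(j1710) + 2.56e+06| = |-3.641e+05 + j5.472e+05| = 6.573e+05
|H(j1710)| = 2.56e+06 / 6.573e+05 = 3.8949
20 log₁₀(3.8949) = 11.810 dB

11.81 dB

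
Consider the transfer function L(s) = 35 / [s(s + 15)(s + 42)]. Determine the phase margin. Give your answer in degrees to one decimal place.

89.7°

Gain crossover: |L(jω)| = 1 at ω ≈ 0.0556 rad/sec.
∠L(j0.0556) = −90° − arctan(0.0556/15) − arctan(0.0556/42) ≈ -90.29°
PM = 180° + (-90.29°) = 89.71°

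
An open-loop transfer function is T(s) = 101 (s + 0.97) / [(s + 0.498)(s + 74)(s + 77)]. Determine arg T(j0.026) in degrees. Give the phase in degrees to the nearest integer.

-1°

∠(j0.026 + 0.97) = arctan(0.026/0.97) = 1.54°
∠(j0.026 + 0.498) = arctan(0.026/0.498) = 2.99°
∠(j0.026 + 74) = arctan(0.026/74) = 0.02°
∠(j0.026 + 77) = arctan(0.026/77) = 0.02°
∠T(j0.026) = 1.54° − (2.99° + 0.02° + 0.02°) = -1.49°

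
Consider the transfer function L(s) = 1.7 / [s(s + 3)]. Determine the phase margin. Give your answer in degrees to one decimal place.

79.5°

Gain crossover: |L(jω)| = 1 at ω ≈ 0.557 rad/s.
∠L(j0.557) = −90° − arctan(0.557/3) ≈ -100.52°
PM = 180° + (-100.52°) = 79.48°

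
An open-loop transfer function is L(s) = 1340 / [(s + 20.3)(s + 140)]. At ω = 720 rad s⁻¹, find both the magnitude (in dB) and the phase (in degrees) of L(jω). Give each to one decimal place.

|L| = -51.9 dB, ∠L = -167.4°

|j720 + 20.3| = √(720² + 20.3²) = 720.3
|j720 + 140| = √(720² + 140²) = 733.5
|L(j720)| = 1340 / (720.3 × 733.5) = 0.0025363
20 log₁₀(0.0025363) = -51.92 dB
∠(j720 + 20.3) = arctan(720/20.3) = 88.39°
∠(j720 + 140) = arctan(720/140) = 79.00°
∠L(j720) = − (88.39° + 79.00°) = -167.38°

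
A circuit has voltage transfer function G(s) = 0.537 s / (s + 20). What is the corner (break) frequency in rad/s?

The single real pole at s = −20 gives a corner at ω = 20 rad/s.

20 rad/s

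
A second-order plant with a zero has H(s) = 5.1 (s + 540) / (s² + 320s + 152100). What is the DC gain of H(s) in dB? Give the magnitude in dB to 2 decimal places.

H(0) = 5.1 × 540 / 152100 = 0.018107
20 log₁₀(0.018107) = -34.843 dB

-34.84 dB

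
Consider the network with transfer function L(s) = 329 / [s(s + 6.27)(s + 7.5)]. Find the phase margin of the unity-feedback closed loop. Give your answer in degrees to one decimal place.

Gain crossover: |L(jω)| = 1 at ω ≈ 4.73 rad/s.
∠L(j4.73) = −90° − arctan(4.73/6.27) − arctan(4.73/7.5) ≈ -159.23°
PM = 180° + (-159.23°) = 20.77°

20.8 deg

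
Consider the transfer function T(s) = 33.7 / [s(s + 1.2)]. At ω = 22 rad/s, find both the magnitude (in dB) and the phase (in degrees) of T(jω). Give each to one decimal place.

|T| = -23.2 dB, ∠T = -176.9°

|j22 + 1.2| = √(22² + 1.2²) = 22.03
|j22| = 22
|T(j22)| = 33.7 / (22.03 × 22) = 0.069525
20 log₁₀(0.069525) = -23.16 dB
∠(j22 + 1.2) = arctan(22/1.2) = 86.88°
∠(j22) = 90.00°
∠T(j22) = − (86.88° + 90.00°) = -176.88°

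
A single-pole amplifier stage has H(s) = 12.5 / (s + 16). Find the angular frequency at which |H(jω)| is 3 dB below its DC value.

For a single-pole low-pass, the −3 dB point is at the pole: ω = 16 rad/s.

16 rad/s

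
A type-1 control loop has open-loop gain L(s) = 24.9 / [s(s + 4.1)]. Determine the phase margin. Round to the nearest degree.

44°

Gain crossover: |L(jω)| = 1 at ω ≈ 4.23 rad/sec.
∠L(j4.23) = −90° − arctan(4.23/4.1) ≈ -135.88°
PM = 180° + (-135.88°) = 44.12°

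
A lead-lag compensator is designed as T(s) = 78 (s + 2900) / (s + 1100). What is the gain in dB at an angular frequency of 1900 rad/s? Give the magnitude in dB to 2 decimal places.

|j1900 + 2900| = √(1900² + 2900²) = 3467
|j1900 + 1100| = √(1900² + 1100²) = 2195
|T(j1900)| = 78 × 3467 / 2195 = 123.18
20 log₁₀(123.18) = 41.810 dB

41.81 dB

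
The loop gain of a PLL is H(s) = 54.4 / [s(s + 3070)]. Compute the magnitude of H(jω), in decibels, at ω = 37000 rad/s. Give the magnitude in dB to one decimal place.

|j37000 + 3070| = √(37000² + 3070²) = 3.713e+04
|j37000| = 3.7e+04
|H(j37000)| = 54.4 / (3.713e+04 × 3.7e+04) = 3.9601e-08
20 log₁₀(3.9601e-08) = -148.05 dB

-148.0 dB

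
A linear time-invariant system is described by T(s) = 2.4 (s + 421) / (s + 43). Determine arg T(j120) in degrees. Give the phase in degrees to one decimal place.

-54.4°

∠(j120 + 421) = arctan(120/421) = 15.91°
∠(j120 + 43) = arctan(120/43) = 70.29°
∠T(j120) = 15.91° − 70.29° = -54.38°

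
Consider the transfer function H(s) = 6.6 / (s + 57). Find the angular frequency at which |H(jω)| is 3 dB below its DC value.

57 rad/sec

For a single-pole low-pass, the −3 dB point is at the pole: ω = 57 rad/sec.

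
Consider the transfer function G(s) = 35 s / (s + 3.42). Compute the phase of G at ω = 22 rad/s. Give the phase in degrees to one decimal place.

∠(j22) = 90.00°
∠(j22 + 3.42) = arctan(22/3.42) = 81.16°
∠G(j22) = 90.00° − 81.16° = 8.84°

8.8°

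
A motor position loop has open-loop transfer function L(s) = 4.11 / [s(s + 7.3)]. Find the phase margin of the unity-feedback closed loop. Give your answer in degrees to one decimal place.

85.6°

Gain crossover: |L(jω)| = 1 at ω ≈ 0.561 rad/s.
∠L(j0.561) = −90° − arctan(0.561/7.3) ≈ -94.40°
PM = 180° + (-94.40°) = 85.60°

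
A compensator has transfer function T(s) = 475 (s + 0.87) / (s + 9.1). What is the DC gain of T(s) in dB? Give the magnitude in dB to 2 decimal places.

T(0) = 475 × 0.87 / 9.1 = 45.412
20 log₁₀(45.412) = 33.143 dB

33.14 dB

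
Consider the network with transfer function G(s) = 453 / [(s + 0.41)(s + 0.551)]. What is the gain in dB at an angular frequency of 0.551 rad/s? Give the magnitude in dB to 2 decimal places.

|j0.551 + 0.41| = √(0.551² + 0.41²) = 0.6868
|j0.551 + 0.551| = √(0.551² + 0.551²) = 0.7792
|G(j0.551)| = 453 / (0.6868 × 0.7792) = 846.44
20 log₁₀(846.44) = 58.552 dB

58.55 dB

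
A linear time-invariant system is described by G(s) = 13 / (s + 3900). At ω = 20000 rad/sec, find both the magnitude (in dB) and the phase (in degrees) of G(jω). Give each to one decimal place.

|G| = -63.9 dB, ∠G = -79.0°

|j20000 + 3900| = √(20000² + 3900²) = 2.038e+04
|G(j20000)| = 13 / 2.038e+04 = 0.00063798
20 log₁₀(0.00063798) = -63.90 dB
∠(j20000 + 3900) = arctan(20000/3900) = 78.97°
∠G(j20000) = −78.97° = -78.97°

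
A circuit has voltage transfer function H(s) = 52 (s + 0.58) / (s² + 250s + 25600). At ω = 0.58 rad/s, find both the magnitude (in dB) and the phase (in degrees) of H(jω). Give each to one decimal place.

|j0.58 + 0.58| = √(0.58² + 0.58²) = 0.8202
|(j0.58)² + 250(j0.58) + 25600| = |25600 + j145| = 2.56e+04
|H(j0.58)| = 52 × 0.8202 / 2.56e+04 = 0.0016661
20 log₁₀(0.0016661) = -55.57 dB
∠(j0.58 + 0.58) = arctan(0.58/0.58) = 45.00°
∠[(j0.58)² + 250(j0.58) + 25600] = ∠[25600 + j145] = 0.32°
∠H(j0.58) = 45.00° − 0.32° = 44.68°

|H| = -55.6 dB, ∠H = 44.7°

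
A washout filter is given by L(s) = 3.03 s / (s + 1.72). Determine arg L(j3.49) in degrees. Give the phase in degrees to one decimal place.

∠(j3.49) = 90.00°
∠(j3.49 + 1.72) = arctan(3.49/1.72) = 63.76°
∠L(j3.49) = 90.00° − 63.76° = 26.24°

26.2°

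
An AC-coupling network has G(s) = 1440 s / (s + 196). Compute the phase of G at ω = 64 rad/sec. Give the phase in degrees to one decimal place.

∠(j64) = 90.00°
∠(j64 + 196) = arctan(64/196) = 18.08°
∠G(j64) = 90.00° − 18.08° = 71.92°

71.9°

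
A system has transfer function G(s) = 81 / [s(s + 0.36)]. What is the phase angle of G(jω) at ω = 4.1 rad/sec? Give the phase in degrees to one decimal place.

∠(j4.1 + 0.36) = arctan(4.1/0.36) = 84.98°
∠(j4.1) = 90.00°
∠G(j4.1) = − (84.98° + 90.00°) = -174.98°

-175.0 deg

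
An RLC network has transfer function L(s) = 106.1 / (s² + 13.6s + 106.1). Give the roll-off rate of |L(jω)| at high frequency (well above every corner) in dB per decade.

-40 dB/decade

With 0 zeros and 2 poles, the high-frequency asymptotic slope is 20 × (0 − 2) = -40 dB/decade.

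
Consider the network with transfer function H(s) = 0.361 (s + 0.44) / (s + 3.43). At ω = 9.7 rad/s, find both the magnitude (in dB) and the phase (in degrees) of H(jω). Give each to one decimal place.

|j9.7 + 0.44| = √(9.7² + 0.44²) = 9.71
|j9.7 + 3.43| = √(9.7² + 3.43²) = 10.29
|H(j9.7)| = 0.361 × 9.71 / 10.29 = 0.3407
20 log₁₀(0.3407) = -9.35 dB
∠(j9.7 + 0.44) = arctan(9.7/0.44) = 87.40°
∠(j9.7 + 3.43) = arctan(9.7/3.43) = 70.53°
∠H(j9.7) = 87.40° − 70.53° = 16.88°

|H| = -9.4 dB, ∠H = 16.9°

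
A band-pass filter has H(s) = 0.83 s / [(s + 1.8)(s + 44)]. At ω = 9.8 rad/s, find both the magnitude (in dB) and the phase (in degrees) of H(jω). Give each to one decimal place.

|j9.8| = 9.8
|j9.8 + 1.8| = √(9.8² + 1.8²) = 9.964
|j9.8 + 44| = √(9.8² + 44²) = 45.08
|H(j9.8)| = 0.83 × 9.8 / (9.964 × 45.08) = 0.01811
20 log₁₀(0.01811) = -34.84 dB
∠(j9.8) = 90.00°
∠(j9.8 + 1.8) = arctan(9.8/1.8) = 79.59°
∠(j9.8 + 44) = arctan(9.8/44) = 12.56°
∠H(j9.8) = 90.00° − (79.59° + 12.56°) = -2.15°

|H| = -34.8 dB, ∠H = -2.1°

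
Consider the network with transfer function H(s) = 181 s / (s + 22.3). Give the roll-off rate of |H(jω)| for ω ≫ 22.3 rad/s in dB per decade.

0 dB/decade

With 1 zero and 1 pole, the high-frequency asymptotic slope is 20 × (1 − 1) = 0 dB/decade.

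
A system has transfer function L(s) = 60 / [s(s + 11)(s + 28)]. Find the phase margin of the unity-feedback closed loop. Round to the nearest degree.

Gain crossover: |L(jω)| = 1 at ω ≈ 0.195 rad s⁻¹.
∠L(j0.195) = −90° − arctan(0.195/11) − arctan(0.195/28) ≈ -91.41°
PM = 180° + (-91.41°) = 88.59°

89°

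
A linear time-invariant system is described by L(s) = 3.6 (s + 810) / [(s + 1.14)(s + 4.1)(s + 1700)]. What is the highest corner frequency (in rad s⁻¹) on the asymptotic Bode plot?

Break frequencies occur at each pole and zero magnitude: 1.14 rad s⁻¹, 4.1 rad s⁻¹, 810 rad s⁻¹, 1700 rad s⁻¹.
The highest is 1700 rad s⁻¹.

1700 rad s⁻¹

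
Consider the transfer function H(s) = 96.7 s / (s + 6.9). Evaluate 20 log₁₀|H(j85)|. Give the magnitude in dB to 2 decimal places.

|j85| = 85
|j85 + 6.9| = √(85² + 6.9²) = 85.28
|H(j85)| = 96.7 × 85 / 85.28 = 96.383
20 log₁₀(96.383) = 39.680 dB

39.68 dB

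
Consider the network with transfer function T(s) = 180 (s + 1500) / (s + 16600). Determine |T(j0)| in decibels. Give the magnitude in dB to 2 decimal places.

T(0) = 180 × 1500 / 16600 = 16.265
20 log₁₀(16.265) = 24.225 dB

24.23 dB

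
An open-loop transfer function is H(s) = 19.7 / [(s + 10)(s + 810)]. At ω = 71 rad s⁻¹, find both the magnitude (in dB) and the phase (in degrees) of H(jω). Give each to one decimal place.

|j71 + 10| = √(71² + 10²) = 71.7
|j71 + 810| = √(71² + 810²) = 813.1
|H(j71)| = 19.7 / (71.7 × 813.1) = 0.00033791
20 log₁₀(0.00033791) = -69.42 dB
∠(j71 + 10) = arctan(71/10) = 81.98°
∠(j71 + 810) = arctan(71/810) = 5.01°
∠H(j71) = − (81.98° + 5.01°) = -86.99°

|H| = -69.4 dB, ∠H = -87.0 deg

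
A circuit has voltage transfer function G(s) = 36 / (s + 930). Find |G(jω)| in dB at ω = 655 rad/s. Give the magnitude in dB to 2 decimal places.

-29.99 dB

|j655 + 930| = √(655² + 930²) = 1138
|G(j655)| = 36 / 1138 = 0.031648
20 log₁₀(0.031648) = -29.993 dB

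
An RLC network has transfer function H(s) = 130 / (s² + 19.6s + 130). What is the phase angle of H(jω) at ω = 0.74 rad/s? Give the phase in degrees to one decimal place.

∠[(j0.74)² + 19.6(j0.74) + 130] = ∠[129.45 + j14.504] = 6.39°
∠H(j0.74) = −6.39° = -6.39°

-6.4 deg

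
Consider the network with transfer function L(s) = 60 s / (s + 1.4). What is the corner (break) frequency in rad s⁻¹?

The single real pole at s = −1.4 gives a corner at ω = 1.4 rad s⁻¹.

1.4 rad s⁻¹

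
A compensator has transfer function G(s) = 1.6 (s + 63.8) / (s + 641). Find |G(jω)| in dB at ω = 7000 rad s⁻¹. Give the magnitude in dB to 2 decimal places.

|j7000 + 63.8| = √(7000² + 63.8²) = 7000
|j7000 + 641| = √(7000² + 641²) = 7029
|G(j7000)| = 1.6 × 7000 / 7029 = 1.5934
20 log₁₀(1.5934) = 4.046 dB

4.05 dB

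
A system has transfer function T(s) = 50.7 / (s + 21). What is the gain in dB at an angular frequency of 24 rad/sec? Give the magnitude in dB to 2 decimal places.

|j24 + 21| = √(24² + 21²) = 31.89
|T(j24)| = 50.7 / 31.89 = 1.5898
20 log₁₀(1.5898) = 4.027 dB

4.03 dB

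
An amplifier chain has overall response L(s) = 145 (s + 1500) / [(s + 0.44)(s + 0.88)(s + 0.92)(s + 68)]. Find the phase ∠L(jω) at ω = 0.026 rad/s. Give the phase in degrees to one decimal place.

-6.7°

∠(j0.026 + 1500) = arctan(0.026/1500) = 0.00°
∠(j0.026 + 0.44) = arctan(0.026/0.44) = 3.38°
∠(j0.026 + 0.88) = arctan(0.026/0.88) = 1.69°
∠(j0.026 + 0.92) = arctan(0.026/0.92) = 1.62°
∠(j0.026 + 68) = arctan(0.026/68) = 0.02°
∠L(j0.026) = 0.00° − (3.38° + 1.69° + 1.62° + 0.02°) = -6.71°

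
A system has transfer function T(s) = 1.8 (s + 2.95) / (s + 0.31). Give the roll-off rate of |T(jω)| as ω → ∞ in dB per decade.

With 1 zero and 1 pole, the high-frequency asymptotic slope is 20 × (1 − 1) = 0 dB/decade.

0 dB/decade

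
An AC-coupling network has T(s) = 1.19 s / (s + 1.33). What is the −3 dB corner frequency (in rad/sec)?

1.33 rad/sec

For a single-pole high-pass, the −3 dB point is at the pole: ω = 1.33 rad/sec.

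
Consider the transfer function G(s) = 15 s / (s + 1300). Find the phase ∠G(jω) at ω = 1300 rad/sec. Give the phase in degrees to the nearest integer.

∠(j1300) = 90.00°
∠(j1300 + 1300) = arctan(1300/1300) = 45.00°
∠G(j1300) = 90.00° − 45.00° = 45.00°

45 deg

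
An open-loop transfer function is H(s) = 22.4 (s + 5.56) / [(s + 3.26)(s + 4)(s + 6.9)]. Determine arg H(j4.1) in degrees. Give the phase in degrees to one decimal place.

-91.5°

∠(j4.1 + 5.56) = arctan(4.1/5.56) = 36.41°
∠(j4.1 + 3.26) = arctan(4.1/3.26) = 51.51°
∠(j4.1 + 4) = arctan(4.1/4) = 45.71°
∠(j4.1 + 6.9) = arctan(4.1/6.9) = 30.72°
∠H(j4.1) = 36.41° − (51.51° + 45.71° + 30.72°) = -91.53°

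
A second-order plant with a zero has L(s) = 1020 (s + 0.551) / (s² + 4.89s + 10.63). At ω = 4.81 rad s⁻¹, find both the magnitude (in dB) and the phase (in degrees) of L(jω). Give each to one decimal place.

|L| = 45.4 dB, ∠L = -34.5 deg

|j4.81 + 0.551| = √(4.81² + 0.551²) = 4.841
|(j4.81)² + 4.89(j4.81) + 10.63| = |-12.506 + j23.521| = 26.64
|L(j4.81)| = 1020 × 4.841 / 26.64 = 185.38
20 log₁₀(185.38) = 45.36 dB
∠(j4.81 + 0.551) = arctan(4.81/0.551) = 83.47°
∠[(j4.81)² + 4.89(j4.81) + 10.63] = ∠[-12.506 + j23.521] = 118.00°
∠L(j4.81) = 83.47° − 118.00° = -34.53°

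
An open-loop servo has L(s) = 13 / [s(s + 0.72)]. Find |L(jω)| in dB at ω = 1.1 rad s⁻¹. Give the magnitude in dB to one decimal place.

19.1 dB

|j1.1 + 0.72| = √(1.1² + 0.72²) = 1.315
|j1.1| = 1.1
|L(j1.1)| = 13 / (1.315 × 1.1) = 8.9894
20 log₁₀(8.9894) = 19.07 dB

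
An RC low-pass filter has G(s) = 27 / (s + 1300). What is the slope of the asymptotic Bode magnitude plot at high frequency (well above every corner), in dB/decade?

-20 dB/decade

With 0 zeros and 1 pole, the high-frequency asymptotic slope is 20 × (0 − 1) = -20 dB/decade.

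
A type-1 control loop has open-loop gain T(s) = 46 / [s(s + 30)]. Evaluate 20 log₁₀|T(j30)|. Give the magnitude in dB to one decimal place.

|j30 + 30| = √(30² + 30²) = 42.43
|j30| = 30
|T(j30)| = 46 / (42.43 × 30) = 0.036141
20 log₁₀(0.036141) = -28.84 dB

-28.8 dB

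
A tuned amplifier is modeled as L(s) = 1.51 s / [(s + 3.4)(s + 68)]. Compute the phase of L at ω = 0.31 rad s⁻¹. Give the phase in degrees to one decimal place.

84.5°

∠(j0.31) = 90.00°
∠(j0.31 + 3.4) = arctan(0.31/3.4) = 5.21°
∠(j0.31 + 68) = arctan(0.31/68) = 0.26°
∠L(j0.31) = 90.00° − (5.21° + 0.26°) = 84.53°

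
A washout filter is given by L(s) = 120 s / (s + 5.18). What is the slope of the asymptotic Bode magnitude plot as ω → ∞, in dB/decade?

With 1 zero and 1 pole, the high-frequency asymptotic slope is 20 × (1 − 1) = 0 dB/decade.

0 dB/decade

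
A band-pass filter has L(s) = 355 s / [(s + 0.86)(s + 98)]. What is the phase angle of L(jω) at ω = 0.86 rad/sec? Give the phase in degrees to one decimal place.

44.5°

∠(j0.86) = 90.00°
∠(j0.86 + 0.86) = arctan(0.86/0.86) = 45.00°
∠(j0.86 + 98) = arctan(0.86/98) = 0.50°
∠L(j0.86) = 90.00° − (45.00° + 0.50°) = 44.50°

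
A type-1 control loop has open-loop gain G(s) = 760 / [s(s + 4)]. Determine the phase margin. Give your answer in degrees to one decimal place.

8.3°

Gain crossover: |G(jω)| = 1 at ω ≈ 27.4 rad s⁻¹.
∠G(j27.4) = −90° − arctan(27.4/4) ≈ -171.70°
PM = 180° + (-171.70°) = 8.30°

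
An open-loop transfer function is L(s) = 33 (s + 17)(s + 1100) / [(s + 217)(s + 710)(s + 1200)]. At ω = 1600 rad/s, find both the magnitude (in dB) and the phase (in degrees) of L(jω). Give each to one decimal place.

|L| = -34.8 dB, ∠L = -56.6°

|j1600 + 17| = √(1600² + 17²) = 1600
|j1600 + 1100| = √(1600² + 1100²) = 1942
|j1600 + 217| = √(1600² + 217²) = 1615
|j1600 + 710| = √(1600² + 710²) = 1750
|j1600 + 1200| = √(1600² + 1200²) = 2000
|L(j1600)| = 33 × 1600 × 1942 / (1615 × 1750 × 2000) = 0.018137
20 log₁₀(0.018137) = -34.83 dB
∠(j1600 + 17) = arctan(1600/17) = 89.39°
∠(j1600 + 1100) = arctan(1600/1100) = 55.49°
∠(j1600 + 217) = arctan(1600/217) = 82.28°
∠(j1600 + 710) = arctan(1600/710) = 66.07°
∠(j1600 + 1200) = arctan(1600/1200) = 53.13°
∠L(j1600) = 89.39° + 55.49° − (82.28° + 66.07° + 53.13°) = -56.59°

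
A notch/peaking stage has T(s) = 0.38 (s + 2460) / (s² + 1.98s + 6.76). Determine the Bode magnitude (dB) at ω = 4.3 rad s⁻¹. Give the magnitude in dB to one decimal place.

36.2 dB

|j4.3 + 2460| = √(4.3² + 2460²) = 2460
|(j4.3)² + 1.98(j4.3) + 6.76| = |-11.73 + j8.514| = 14.49
|T(j4.3)| = 0.38 × 2460 / 14.49 = 64.495
20 log₁₀(64.495) = 36.19 dB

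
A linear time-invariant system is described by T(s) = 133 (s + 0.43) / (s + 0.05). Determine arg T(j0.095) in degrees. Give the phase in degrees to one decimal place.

-49.8°

∠(j0.095 + 0.43) = arctan(0.095/0.43) = 12.46°
∠(j0.095 + 0.05) = arctan(0.095/0.05) = 62.24°
∠T(j0.095) = 12.46° − 62.24° = -49.78°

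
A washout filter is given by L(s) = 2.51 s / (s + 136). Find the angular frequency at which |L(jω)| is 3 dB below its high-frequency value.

For a single-pole high-pass, the −3 dB point is at the pole: ω = 136 rad/sec.

136 rad/sec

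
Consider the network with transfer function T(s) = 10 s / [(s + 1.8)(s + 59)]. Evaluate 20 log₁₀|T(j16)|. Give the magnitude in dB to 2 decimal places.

|j16| = 16
|j16 + 1.8| = √(16² + 1.8²) = 16.1
|j16 + 59| = √(16² + 59²) = 61.13
|T(j16)| = 10 × 16 / (16.1 × 61.13) = 0.16256
20 log₁₀(0.16256) = -15.780 dB

-15.78 dB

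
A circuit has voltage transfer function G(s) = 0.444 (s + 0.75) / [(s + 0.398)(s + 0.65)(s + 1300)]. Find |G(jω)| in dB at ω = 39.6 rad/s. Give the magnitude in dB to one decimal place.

|j39.6 + 0.75| = √(39.6² + 0.75²) = 39.61
|j39.6 + 0.398| = √(39.6² + 0.398²) = 39.6
|j39.6 + 0.65| = √(39.6² + 0.65²) = 39.61
|j39.6 + 1300| = √(39.6² + 1300²) = 1301
|G(j39.6)| = 0.444 × 39.61 / (39.6 × 39.61 × 1301) = 8.6207e-06
20 log₁₀(8.6207e-06) = -101.29 dB

-101.3 dB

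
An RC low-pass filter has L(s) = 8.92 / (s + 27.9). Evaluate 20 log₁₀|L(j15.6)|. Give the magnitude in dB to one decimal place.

|j15.6 + 27.9| = √(15.6² + 27.9²) = 31.97
|L(j15.6)| = 8.92 / 31.97 = 0.27905
20 log₁₀(0.27905) = -11.09 dB

-11.1 dB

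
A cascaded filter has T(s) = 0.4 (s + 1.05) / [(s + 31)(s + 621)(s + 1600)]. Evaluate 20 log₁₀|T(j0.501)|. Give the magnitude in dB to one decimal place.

-156.4 dB

|j0.501 + 1.05| = √(0.501² + 1.05²) = 1.163
|j0.501 + 31| = √(0.501² + 31²) = 31
|j0.501 + 621| = √(0.501² + 621²) = 621
|j0.501 + 1600| = √(0.501² + 1600²) = 1600
|T(j0.501)| = 0.4 × 1.163 / (31 × 621 × 1600) = 1.5106e-08
20 log₁₀(1.5106e-08) = -156.42 dB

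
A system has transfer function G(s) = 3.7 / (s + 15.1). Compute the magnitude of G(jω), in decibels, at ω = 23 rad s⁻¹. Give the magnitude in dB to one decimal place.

-17.4 dB

|j23 + 15.1| = √(23² + 15.1²) = 27.51
|G(j23)| = 3.7 / 27.51 = 0.13448
20 log₁₀(0.13448) = -17.43 dB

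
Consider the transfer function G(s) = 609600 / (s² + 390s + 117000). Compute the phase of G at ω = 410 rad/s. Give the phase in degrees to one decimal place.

∠[(j410)² + 390(j410) + 117000] = ∠[-51100 + j1.599e+05] = 107.72°
∠G(j410) = −107.72° = -107.72°

-107.7°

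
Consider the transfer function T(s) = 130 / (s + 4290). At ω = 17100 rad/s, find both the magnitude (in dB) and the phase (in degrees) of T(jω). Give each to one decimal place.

|j17100 + 4290| = √(17100² + 4290²) = 1.763e+04
|T(j17100)| = 130 / 1.763e+04 = 0.0073738
20 log₁₀(0.0073738) = -42.65 dB
∠(j17100 + 4290) = arctan(17100/4290) = 75.92°
∠T(j17100) = −75.92° = -75.92°

|T| = -42.6 dB, ∠T = -75.9°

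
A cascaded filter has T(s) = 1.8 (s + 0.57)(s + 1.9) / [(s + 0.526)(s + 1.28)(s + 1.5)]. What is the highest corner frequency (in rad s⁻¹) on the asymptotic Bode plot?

1.9 rad s⁻¹

Break frequencies occur at each pole and zero magnitude: 0.526 rad s⁻¹, 0.57 rad s⁻¹, 1.28 rad s⁻¹, 1.5 rad s⁻¹, 1.9 rad s⁻¹.
The highest is 1.9 rad s⁻¹.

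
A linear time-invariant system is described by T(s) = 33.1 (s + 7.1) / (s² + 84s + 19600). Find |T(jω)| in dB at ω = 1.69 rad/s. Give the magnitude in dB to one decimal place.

-38.2 dB

|j1.69 + 7.1| = √(1.69² + 7.1²) = 7.298
|(j1.69)² + 84(j1.69) + 19600| = |19597 + j141.96| = 1.96e+04
|T(j1.69)| = 33.1 × 7.298 / 1.96e+04 = 0.012327
20 log₁₀(0.012327) = -38.18 dB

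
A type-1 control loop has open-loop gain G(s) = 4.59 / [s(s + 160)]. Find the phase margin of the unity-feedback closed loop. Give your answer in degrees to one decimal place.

90.0°

Gain crossover: |G(jω)| = 1 at ω ≈ 0.0287 rad s⁻¹.
∠G(j0.0287) = −90° − arctan(0.0287/160) ≈ -90.01°
PM = 180° + (-90.01°) = 89.99°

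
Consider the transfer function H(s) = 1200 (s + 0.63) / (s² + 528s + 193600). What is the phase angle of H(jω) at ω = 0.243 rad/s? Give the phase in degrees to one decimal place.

21.1°

∠(j0.243 + 0.63) = arctan(0.243/0.63) = 21.09°
∠[(j0.243)² + 528(j0.243) + 193600] = ∠[1.936e+05 + j128.3] = 0.04°
∠H(j0.243) = 21.09° − 0.04° = 21.05°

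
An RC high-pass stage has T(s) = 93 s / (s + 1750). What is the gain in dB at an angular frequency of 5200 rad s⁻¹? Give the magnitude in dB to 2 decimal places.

38.90 dB

|j5200| = 5200
|j5200 + 1750| = √(5200² + 1750²) = 5487
|T(j5200)| = 93 × 5200 / 5487 = 88.142
20 log₁₀(88.142) = 38.904 dB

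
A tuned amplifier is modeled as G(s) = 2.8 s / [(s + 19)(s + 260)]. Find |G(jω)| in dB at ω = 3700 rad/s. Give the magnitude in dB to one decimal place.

-62.4 dB

|j3700| = 3700
|j3700 + 19| = √(3700² + 19²) = 3700
|j3700 + 260| = √(3700² + 260²) = 3709
|G(j3700)| = 2.8 × 3700 / (3700 × 3709) = 0.00075489
20 log₁₀(0.00075489) = -62.44 dB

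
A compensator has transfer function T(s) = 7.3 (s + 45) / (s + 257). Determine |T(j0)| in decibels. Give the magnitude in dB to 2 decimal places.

2.13 dB

T(0) = 7.3 × 45 / 257 = 1.2782
20 log₁₀(1.2782) = 2.132 dB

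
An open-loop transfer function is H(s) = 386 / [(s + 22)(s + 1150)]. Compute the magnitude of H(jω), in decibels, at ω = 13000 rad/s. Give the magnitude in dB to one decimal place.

|j13000 + 22| = √(13000² + 22²) = 1.3e+04
|j13000 + 1150| = √(13000² + 1150²) = 1.305e+04
|H(j13000)| = 386 / (1.3e+04 × 1.305e+04) = 2.2751e-06
20 log₁₀(2.2751e-06) = -112.86 dB

-112.9 dB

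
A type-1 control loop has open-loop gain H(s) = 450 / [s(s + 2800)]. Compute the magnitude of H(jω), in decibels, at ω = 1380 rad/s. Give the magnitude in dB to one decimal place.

-79.6 dB

|j1380 + 2800| = √(1380² + 2800²) = 3122
|j1380| = 1380
|H(j1380)| = 450 / (3122 × 1380) = 0.00010446
20 log₁₀(0.00010446) = -79.62 dB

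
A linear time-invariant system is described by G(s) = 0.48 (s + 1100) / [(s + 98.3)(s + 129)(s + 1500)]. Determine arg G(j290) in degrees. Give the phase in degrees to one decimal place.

∠(j290 + 1100) = arctan(290/1100) = 14.77°
∠(j290 + 98.3) = arctan(290/98.3) = 71.28°
∠(j290 + 129) = arctan(290/129) = 66.02°
∠(j290 + 1500) = arctan(290/1500) = 10.94°
∠G(j290) = 14.77° − (71.28° + 66.02° + 10.94°) = -133.47°

-133.5°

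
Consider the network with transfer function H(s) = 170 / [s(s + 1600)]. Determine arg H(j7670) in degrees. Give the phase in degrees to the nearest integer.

∠(j7670 + 1600) = arctan(7670/1600) = 78.22°
∠(j7670) = 90.00°
∠H(j7670) = − (78.22° + 90.00°) = -168.22°

-168°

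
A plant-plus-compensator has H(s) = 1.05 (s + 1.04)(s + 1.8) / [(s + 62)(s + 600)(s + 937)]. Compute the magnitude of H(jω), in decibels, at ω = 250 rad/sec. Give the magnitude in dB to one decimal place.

-67.9 dB

|j250 + 1.04| = √(250² + 1.04²) = 250
|j250 + 1.8| = √(250² + 1.8²) = 250
|j250 + 62| = √(250² + 62²) = 257.6
|j250 + 600| = √(250² + 600²) = 650
|j250 + 937| = √(250² + 937²) = 969.8
|H(j250)| = 1.05 × 250 × 250 / (257.6 × 650 × 969.8) = 0.0004042
20 log₁₀(0.0004042) = -67.87 dB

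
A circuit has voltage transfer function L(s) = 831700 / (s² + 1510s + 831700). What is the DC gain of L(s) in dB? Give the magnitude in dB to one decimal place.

L(0) = 831700 / 831700 = 1
20 log₁₀(1) = 0.00 dB

0.0 dB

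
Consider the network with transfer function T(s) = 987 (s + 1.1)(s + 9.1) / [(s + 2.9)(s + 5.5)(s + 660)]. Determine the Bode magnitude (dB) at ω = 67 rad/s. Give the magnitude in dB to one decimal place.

|j67 + 1.1| = √(67² + 1.1²) = 67.01
|j67 + 9.1| = √(67² + 9.1²) = 67.62
|j67 + 2.9| = √(67² + 2.9²) = 67.06
|j67 + 5.5| = √(67² + 5.5²) = 67.23
|j67 + 660| = √(67² + 660²) = 663.4
|T(j67)| = 987 × 67.01 × 67.62 / (67.06 × 67.23 × 663.4) = 1.4952
20 log₁₀(1.4952) = 3.49 dB

3.5 dB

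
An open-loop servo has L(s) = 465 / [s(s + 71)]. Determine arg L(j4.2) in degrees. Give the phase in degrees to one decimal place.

∠(j4.2 + 71) = arctan(4.2/71) = 3.39°
∠(j4.2) = 90.00°
∠L(j4.2) = − (3.39° + 90.00°) = -93.39°

-93.4°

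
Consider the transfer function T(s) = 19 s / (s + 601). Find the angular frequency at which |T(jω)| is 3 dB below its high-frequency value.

For a single-pole high-pass, the −3 dB point is at the pole: ω = 601 rad s⁻¹.

601 rad s⁻¹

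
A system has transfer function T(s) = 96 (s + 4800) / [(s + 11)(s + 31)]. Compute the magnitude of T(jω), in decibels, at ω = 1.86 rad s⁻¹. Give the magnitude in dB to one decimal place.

|j1.86 + 4800| = √(1.86² + 4800²) = 4800
|j1.86 + 11| = √(1.86² + 11²) = 11.16
|j1.86 + 31| = √(1.86² + 31²) = 31.06
|T(j1.86)| = 96 × 4800 / (11.16 × 31.06) = 1330
20 log₁₀(1330) = 62.48 dB

62.5 dB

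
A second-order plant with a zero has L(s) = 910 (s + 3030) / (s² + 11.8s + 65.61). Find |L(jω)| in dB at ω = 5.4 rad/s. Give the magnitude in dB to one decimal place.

|j5.4 + 3030| = √(5.4² + 3030²) = 3030
|(j5.4)² + 11.8(j5.4) + 65.61| = |36.45 + j63.72| = 73.41
|L(j5.4)| = 910 × 3030 / 73.41 = 37561
20 log₁₀(37561) = 91.49 dB

91.5 dB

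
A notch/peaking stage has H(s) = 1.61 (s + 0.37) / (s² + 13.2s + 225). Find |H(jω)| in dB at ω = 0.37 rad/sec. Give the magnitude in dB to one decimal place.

-48.5 dB

|j0.37 + 0.37| = √(0.37² + 0.37²) = 0.5233
|(j0.37)² + 13.2(j0.37) + 225| = |224.86 + j4.884| = 224.9
|H(j0.37)| = 1.61 × 0.5233 / 224.9 = 0.0037456
20 log₁₀(0.0037456) = -48.53 dB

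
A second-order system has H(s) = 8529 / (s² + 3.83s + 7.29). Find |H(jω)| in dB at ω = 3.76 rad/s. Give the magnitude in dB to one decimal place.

|(j3.76)² + 3.83(j3.76) + 7.29| = |-6.8476 + j14.401| = 15.95
|H(j3.76)| = 8529 / 15.95 = 534.87
20 log₁₀(534.87) = 54.56 dB

54.6 dB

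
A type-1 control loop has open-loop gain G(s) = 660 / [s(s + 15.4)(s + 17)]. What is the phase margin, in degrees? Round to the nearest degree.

Gain crossover: |G(jω)| = 1 at ω ≈ 2.46 rad s⁻¹.
∠G(j2.46) = −90° − arctan(2.46/15.4) − arctan(2.46/17) ≈ -107.33°
PM = 180° + (-107.33°) = 72.67°

73 deg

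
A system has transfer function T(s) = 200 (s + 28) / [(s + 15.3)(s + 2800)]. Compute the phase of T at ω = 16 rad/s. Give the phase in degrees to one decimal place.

-16.9°

∠(j16 + 28) = arctan(16/28) = 29.74°
∠(j16 + 15.3) = arctan(16/15.3) = 46.28°
∠(j16 + 2800) = arctan(16/2800) = 0.33°
∠T(j16) = 29.74° − (46.28° + 0.33°) = -16.86°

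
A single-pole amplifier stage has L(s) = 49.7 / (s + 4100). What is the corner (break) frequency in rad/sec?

The single real pole at s = −4100 gives a corner at ω = 4100 rad/sec.

4100 rad/sec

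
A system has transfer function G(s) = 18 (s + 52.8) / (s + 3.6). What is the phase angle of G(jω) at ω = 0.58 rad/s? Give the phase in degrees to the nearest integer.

-9°

∠(j0.58 + 52.8) = arctan(0.58/52.8) = 0.63°
∠(j0.58 + 3.6) = arctan(0.58/3.6) = 9.15°
∠G(j0.58) = 0.63° − 9.15° = -8.52°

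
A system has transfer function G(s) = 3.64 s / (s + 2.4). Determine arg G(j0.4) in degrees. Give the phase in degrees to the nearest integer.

∠(j0.4) = 90.00°
∠(j0.4 + 2.4) = arctan(0.4/2.4) = 9.46°
∠G(j0.4) = 90.00° − 9.46° = 80.54°

81°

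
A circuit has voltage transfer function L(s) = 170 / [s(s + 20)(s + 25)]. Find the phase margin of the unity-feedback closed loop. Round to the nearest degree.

88°

Gain crossover: |L(jω)| = 1 at ω ≈ 0.34 rad/s.
∠L(j0.34) = −90° − arctan(0.34/20) − arctan(0.34/25) ≈ -91.75°
PM = 180° + (-91.75°) = 88.25°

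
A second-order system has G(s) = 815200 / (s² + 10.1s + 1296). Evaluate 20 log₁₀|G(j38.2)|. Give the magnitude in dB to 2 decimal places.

65.78 dB

|(j38.2)² + 10.1(j38.2) + 1296| = |-163.24 + j385.82| = 418.9
|G(j38.2)| = 815200 / 418.9 = 1945.9
20 log₁₀(1945.9) = 65.782 dB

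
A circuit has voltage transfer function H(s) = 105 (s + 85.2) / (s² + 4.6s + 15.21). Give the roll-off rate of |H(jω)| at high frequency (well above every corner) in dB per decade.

-20 dB/decade

With 1 zero and 2 poles, the high-frequency asymptotic slope is 20 × (1 − 2) = -20 dB/decade.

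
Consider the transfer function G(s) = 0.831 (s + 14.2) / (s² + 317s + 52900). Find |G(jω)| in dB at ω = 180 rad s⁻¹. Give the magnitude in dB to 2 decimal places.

|j180 + 14.2| = √(180² + 14.2²) = 180.6
|(j180)² + 317(j180) + 52900| = |20500 + j57060| = 6.063e+04
|G(j180)| = 0.831 × 180.6 / 6.063e+04 = 0.0024747
20 log₁₀(0.0024747) = -52.129 dB

-52.13 dB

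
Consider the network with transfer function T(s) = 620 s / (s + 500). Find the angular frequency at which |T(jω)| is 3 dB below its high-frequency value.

For a single-pole high-pass, the −3 dB point is at the pole: ω = 500 rad/s.

500 rad/s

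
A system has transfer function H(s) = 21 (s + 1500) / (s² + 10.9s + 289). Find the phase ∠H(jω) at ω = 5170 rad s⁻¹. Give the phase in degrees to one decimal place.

-106.1°

∠(j5170 + 1500) = arctan(5170/1500) = 73.82°
∠[(j5170)² + 10.9(j5170) + 289] = ∠[-2.6729e+07 + j56353] = 179.88°
∠H(j5170) = 73.82° − 179.88° = -106.06°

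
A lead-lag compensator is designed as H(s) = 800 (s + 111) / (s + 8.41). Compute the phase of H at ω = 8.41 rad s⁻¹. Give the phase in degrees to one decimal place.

∠(j8.41 + 111) = arctan(8.41/111) = 4.33°
∠(j8.41 + 8.41) = arctan(8.41/8.41) = 45.00°
∠H(j8.41) = 4.33° − 45.00° = -40.67°

-40.7°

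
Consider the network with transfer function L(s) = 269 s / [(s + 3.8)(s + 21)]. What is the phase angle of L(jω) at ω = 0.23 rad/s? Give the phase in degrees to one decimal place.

85.9°

∠(j0.23) = 90.00°
∠(j0.23 + 3.8) = arctan(0.23/3.8) = 3.46°
∠(j0.23 + 21) = arctan(0.23/21) = 0.63°
∠L(j0.23) = 90.00° − (3.46° + 0.63°) = 85.91°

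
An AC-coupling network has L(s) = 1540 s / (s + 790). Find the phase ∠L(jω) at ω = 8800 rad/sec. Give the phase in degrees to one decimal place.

∠(j8800) = 90.00°
∠(j8800 + 790) = arctan(8800/790) = 84.87°
∠L(j8800) = 90.00° − 84.87° = 5.13°

5.1 deg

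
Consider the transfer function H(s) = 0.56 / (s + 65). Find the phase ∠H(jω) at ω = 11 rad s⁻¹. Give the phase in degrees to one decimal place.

-9.6°

∠(j11 + 65) = arctan(11/65) = 9.61°
∠H(j11) = −9.61° = -9.61°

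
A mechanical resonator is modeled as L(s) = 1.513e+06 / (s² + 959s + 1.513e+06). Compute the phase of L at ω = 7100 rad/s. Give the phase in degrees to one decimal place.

-172.1°

∠[(j7100)² + 959(j7100) + 1.513e+06] = ∠[-4.8897e+07 + j6.8089e+06] = 172.07°
∠L(j7100) = −172.07° = -172.07°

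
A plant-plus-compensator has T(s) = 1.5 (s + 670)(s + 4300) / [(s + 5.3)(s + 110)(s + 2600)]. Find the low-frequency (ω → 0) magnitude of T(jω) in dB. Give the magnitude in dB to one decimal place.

T(0) = 1.5 × 670 × 4300 / (5.3 × 110 × 2600) = 2.851
20 log₁₀(2.851) = 9.10 dB

9.1 dB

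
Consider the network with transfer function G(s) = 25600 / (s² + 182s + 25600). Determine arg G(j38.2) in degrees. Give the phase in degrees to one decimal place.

∠[(j38.2)² + 182(j38.2) + 25600] = ∠[24141 + j6952.4] = 16.07°
∠G(j38.2) = −16.07° = -16.07°

-16.1 deg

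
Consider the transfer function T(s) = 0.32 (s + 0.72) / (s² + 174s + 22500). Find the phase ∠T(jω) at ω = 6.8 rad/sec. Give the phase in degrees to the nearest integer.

81°

∠(j6.8 + 0.72) = arctan(6.8/0.72) = 83.96°
∠[(j6.8)² + 174(j6.8) + 22500] = ∠[22454 + j1183.2] = 3.02°
∠T(j6.8) = 83.96° − 3.02° = 80.94°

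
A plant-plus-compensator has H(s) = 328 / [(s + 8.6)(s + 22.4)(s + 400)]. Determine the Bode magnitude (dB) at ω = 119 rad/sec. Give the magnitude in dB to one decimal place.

-85.3 dB

|j119 + 8.6| = √(119² + 8.6²) = 119.3
|j119 + 22.4| = √(119² + 22.4²) = 121.1
|j119 + 400| = √(119² + 400²) = 417.3
|H(j119)| = 328 / (119.3 × 121.1 × 417.3) = 5.4402e-05
20 log₁₀(5.4402e-05) = -85.29 dB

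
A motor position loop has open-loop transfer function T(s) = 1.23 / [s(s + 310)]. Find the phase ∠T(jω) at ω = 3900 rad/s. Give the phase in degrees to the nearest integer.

-175°

∠(j3900 + 310) = arctan(3900/310) = 85.46°
∠(j3900) = 90.00°
∠T(j3900) = − (85.46° + 90.00°) = -175.46°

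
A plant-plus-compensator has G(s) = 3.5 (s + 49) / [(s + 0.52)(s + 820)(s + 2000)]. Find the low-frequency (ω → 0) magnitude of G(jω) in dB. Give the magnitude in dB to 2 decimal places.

G(0) = 3.5 × 49 / (0.52 × 820 × 2000) = 0.0002011
20 log₁₀(0.0002011) = -73.932 dB

-73.93 dB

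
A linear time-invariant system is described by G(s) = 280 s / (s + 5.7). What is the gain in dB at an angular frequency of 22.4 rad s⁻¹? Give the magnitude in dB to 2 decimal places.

48.67 dB

|j22.4| = 22.4
|j22.4 + 5.7| = √(22.4² + 5.7²) = 23.11
|G(j22.4)| = 280 × 22.4 / 23.11 = 271.35
20 log₁₀(271.35) = 48.671 dB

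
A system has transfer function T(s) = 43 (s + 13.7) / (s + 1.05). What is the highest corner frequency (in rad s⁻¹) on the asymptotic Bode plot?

Break frequencies occur at each pole and zero magnitude: 1.05 rad s⁻¹, 13.7 rad s⁻¹.
The highest is 13.7 rad s⁻¹.

13.7 rad s⁻¹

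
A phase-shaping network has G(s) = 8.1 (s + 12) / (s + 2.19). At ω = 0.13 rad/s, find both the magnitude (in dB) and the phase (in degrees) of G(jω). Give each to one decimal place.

|G| = 32.9 dB, ∠G = -2.8°

|j0.13 + 12| = √(0.13² + 12²) = 12
|j0.13 + 2.19| = √(0.13² + 2.19²) = 2.194
|G(j0.13)| = 8.1 × 12 / 2.194 = 44.308
20 log₁₀(44.308) = 32.93 dB
∠(j0.13 + 12) = arctan(0.13/12) = 0.62°
∠(j0.13 + 2.19) = arctan(0.13/2.19) = 3.40°
∠G(j0.13) = 0.62° − 3.40° = -2.78°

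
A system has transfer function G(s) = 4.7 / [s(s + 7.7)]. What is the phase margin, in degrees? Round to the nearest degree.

Gain crossover: |G(jω)| = 1 at ω ≈ 0.608 rad s⁻¹.
∠G(j0.608) = −90° − arctan(0.608/7.7) ≈ -94.52°
PM = 180° + (-94.52°) = 85.48°

85°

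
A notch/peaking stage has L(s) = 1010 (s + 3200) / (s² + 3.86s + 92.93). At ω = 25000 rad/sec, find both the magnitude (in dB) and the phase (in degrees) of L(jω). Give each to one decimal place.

|j25000 + 3200| = √(25000² + 3200²) = 2.52e+04
|(j25000)² + 3.86(j25000) + 92.93| = |-6.25e+08 + j96500| = 6.25e+08
|L(j25000)| = 1010 × 2.52e+04 / 6.25e+08 = 0.04073
20 log₁₀(0.04073) = -27.80 dB
∠(j25000 + 3200) = arctan(25000/3200) = 82.71°
∠[(j25000)² + 3.86(j25000) + 92.93] = ∠[-6.25e+08 + j96500] = 179.99°
∠L(j25000) = 82.71° − 179.99° = -97.29°

|L| = -27.8 dB, ∠L = -97.3°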